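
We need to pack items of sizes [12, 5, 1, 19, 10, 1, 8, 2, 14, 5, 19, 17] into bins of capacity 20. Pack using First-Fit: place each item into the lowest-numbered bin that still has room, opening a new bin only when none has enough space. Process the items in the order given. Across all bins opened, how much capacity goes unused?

bin 1: place 12, 8 left
bin 1: place 5, 3 left
bin 1: place 1, 2 left
bin 2: place 19, 1 left
bin 3: place 10, 10 left
bin 1: place 1, 1 left
bin 3: place 8, 2 left
bin 3: place 2, 0 left
bin 4: place 14, 6 left
bin 4: place 5, 1 left
bin 5: place 19, 1 left
bin 6: place 17, 3 left
6 bins × 20 = 120; used 113; unused 7.

7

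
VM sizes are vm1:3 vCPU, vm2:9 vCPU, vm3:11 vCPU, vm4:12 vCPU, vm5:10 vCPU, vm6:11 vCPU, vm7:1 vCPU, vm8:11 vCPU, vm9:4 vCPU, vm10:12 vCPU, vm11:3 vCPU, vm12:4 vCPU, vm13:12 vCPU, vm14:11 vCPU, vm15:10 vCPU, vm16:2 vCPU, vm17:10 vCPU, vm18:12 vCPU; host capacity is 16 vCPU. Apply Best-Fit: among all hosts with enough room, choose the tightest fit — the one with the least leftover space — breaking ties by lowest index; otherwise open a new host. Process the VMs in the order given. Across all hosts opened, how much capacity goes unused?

44

Put vm1 (3 vCPU) in host 1; 13 vCPU remain.
Put vm2 (9 vCPU) in host 1; 4 vCPU remain.
Put vm3 (11 vCPU) in host 2; 5 vCPU remain.
Put vm4 (12 vCPU) in host 3; 4 vCPU remain.
Put vm5 (10 vCPU) in host 4; 6 vCPU remain.
Put vm6 (11 vCPU) in host 5; 5 vCPU remain.
Put vm7 (1 vCPU) in host 1; 3 vCPU remain.
Put vm8 (11 vCPU) in host 6; 5 vCPU remain.
Put vm9 (4 vCPU) in host 3; 0 vCPU remain.
Put vm10 (12 vCPU) in host 7; 4 vCPU remain.
Put vm11 (3 vCPU) in host 1; 0 vCPU remain.
Put vm12 (4 vCPU) in host 7; 0 vCPU remain.
Put vm13 (12 vCPU) in host 8; 4 vCPU remain.
Put vm14 (11 vCPU) in host 9; 5 vCPU remain.
Put vm15 (10 vCPU) in host 10; 6 vCPU remain.
Put vm16 (2 vCPU) in host 8; 2 vCPU remain.
Put vm17 (10 vCPU) in host 11; 6 vCPU remain.
Put vm18 (12 vCPU) in host 12; 4 vCPU remain.
12 hosts × 16 vCPU = 192 vCPU; used 148 vCPU; unused 44 vCPU.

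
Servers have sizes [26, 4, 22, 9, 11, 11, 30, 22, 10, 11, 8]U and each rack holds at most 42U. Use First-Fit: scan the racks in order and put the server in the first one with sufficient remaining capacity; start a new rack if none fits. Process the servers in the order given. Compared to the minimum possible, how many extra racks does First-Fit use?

First-Fit: [26,4,9] [22,11,8] [11,30] [22,10] [11] → 5 racks.
Total size 164U; any packing needs at least ⌈164/42⌉ = 4 racks.
An optimal packing achieves that bound: [30,11] [26,11,4] [22,11,9] [22,10,8] → 4 racks.
Excess: 5 − 4 = 1.

1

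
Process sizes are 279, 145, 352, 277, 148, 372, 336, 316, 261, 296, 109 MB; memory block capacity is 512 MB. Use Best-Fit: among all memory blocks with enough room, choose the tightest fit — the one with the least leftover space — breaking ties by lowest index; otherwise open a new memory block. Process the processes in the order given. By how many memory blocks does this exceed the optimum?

0

Best-Fit: [279,145] [352,148] [277] [372,109] [336] [316] [261] [296] → 8 memory blocks.
8 processes exceed 256 MB (half the capacity), and no two of those can share a memory block, so at least 8 memory blocks are needed.
So 8 is already optimal.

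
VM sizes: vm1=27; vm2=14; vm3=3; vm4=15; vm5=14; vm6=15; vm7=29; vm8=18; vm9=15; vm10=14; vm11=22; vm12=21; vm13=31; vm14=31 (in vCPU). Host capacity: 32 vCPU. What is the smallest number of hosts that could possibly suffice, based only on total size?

Total size = 27 + 14 + 3 + 15 + 14 + 15 + 29 + 18 + 15 + 14 + 22 + 21 + 31 + 31 = 269 vCPU.
⌈269 / 32⌉ = 9.

9 hosts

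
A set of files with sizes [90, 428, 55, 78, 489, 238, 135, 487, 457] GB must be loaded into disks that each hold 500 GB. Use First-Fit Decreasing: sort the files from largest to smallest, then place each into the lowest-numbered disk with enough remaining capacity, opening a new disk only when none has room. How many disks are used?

Sorted descending: 489, 487, 457, 428, 238, 135, 90, 78, 55.
489 GB → disk 1 (remaining 11 GB)
487 GB → disk 2 (remaining 13 GB)
457 GB → disk 3 (remaining 43 GB)
428 GB → disk 4 (remaining 72 GB)
238 GB → disk 5 (remaining 262 GB)
135 GB → disk 5 (remaining 127 GB)
90 GB → disk 5 (remaining 37 GB)
78 GB → disk 6 (remaining 422 GB)
55 GB → disk 4 (remaining 17 GB)

6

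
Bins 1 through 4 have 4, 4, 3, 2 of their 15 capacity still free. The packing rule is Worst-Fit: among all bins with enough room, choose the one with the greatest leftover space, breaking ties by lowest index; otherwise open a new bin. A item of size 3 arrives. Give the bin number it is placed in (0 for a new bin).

1

Bins with room: bin 1 (4), bin 2 (4), bin 3 (3).
Most room is bin 1 with 4 free.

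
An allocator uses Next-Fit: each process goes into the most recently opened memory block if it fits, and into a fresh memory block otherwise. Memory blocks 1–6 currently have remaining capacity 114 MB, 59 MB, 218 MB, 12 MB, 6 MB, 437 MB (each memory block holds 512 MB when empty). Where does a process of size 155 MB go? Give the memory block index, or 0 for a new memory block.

6

Next-Fit only looks at memory block 6, which has 437 MB free.
155 MB fits there.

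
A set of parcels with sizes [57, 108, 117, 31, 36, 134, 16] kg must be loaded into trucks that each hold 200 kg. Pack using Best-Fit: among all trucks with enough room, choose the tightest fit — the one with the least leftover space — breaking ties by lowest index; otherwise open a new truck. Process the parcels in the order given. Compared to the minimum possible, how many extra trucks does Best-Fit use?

0

Best-Fit: [57,108,31] [117,36,16] [134] → 3 trucks.
Total size 499 kg; any packing needs at least ⌈499/200⌉ = 3 trucks.
So 3 is already optimal.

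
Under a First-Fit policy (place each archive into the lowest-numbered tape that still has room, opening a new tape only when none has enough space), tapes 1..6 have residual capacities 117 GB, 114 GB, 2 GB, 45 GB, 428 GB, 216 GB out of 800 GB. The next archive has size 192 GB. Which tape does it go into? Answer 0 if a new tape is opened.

Tapes with room: tape 5 (428 GB), tape 6 (216 GB).
The first with room is tape 5.

5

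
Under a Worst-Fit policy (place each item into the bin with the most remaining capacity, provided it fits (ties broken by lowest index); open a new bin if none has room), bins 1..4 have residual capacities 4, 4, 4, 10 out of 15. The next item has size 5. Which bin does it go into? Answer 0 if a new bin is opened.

4

Bins with room: bin 4 (10).
Most room is bin 4 with 10 free.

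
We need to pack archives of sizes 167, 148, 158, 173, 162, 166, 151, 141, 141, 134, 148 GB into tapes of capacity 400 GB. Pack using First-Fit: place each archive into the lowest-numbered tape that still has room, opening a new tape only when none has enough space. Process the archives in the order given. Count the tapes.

6 tapes

Put 167 GB in tape 1; 233 GB remain.
Put 148 GB in tape 1; 85 GB remain.
Put 158 GB in tape 2; 242 GB remain.
Put 173 GB in tape 2; 69 GB remain.
Put 162 GB in tape 3; 238 GB remain.
Put 166 GB in tape 3; 72 GB remain.
Put 151 GB in tape 4; 249 GB remain.
Put 141 GB in tape 4; 108 GB remain.
Put 141 GB in tape 5; 259 GB remain.
Put 134 GB in tape 5; 125 GB remain.
Put 148 GB in tape 6; 252 GB remain.
Final tapes: [167,148] [158,173] [162,166] [151,141] [141,134] [148].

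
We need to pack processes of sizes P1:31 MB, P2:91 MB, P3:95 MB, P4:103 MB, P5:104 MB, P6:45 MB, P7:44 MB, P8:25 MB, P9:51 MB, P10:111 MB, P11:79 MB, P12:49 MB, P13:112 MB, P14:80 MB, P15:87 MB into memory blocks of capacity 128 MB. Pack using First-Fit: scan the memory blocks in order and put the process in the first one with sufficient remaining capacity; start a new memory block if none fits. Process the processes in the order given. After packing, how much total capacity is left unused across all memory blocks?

301

P1 (31 MB) → memory block 1 (remaining 97 MB)
P2 (91 MB) → memory block 1 (remaining 6 MB)
P3 (95 MB) → memory block 2 (remaining 33 MB)
P4 (103 MB) → memory block 3 (remaining 25 MB)
P5 (104 MB) → memory block 4 (remaining 24 MB)
P6 (45 MB) → memory block 5 (remaining 83 MB)
P7 (44 MB) → memory block 5 (remaining 39 MB)
P8 (25 MB) → memory block 2 (remaining 8 MB)
P9 (51 MB) → memory block 6 (remaining 77 MB)
P10 (111 MB) → memory block 7 (remaining 17 MB)
P11 (79 MB) → memory block 8 (remaining 49 MB)
P12 (49 MB) → memory block 6 (remaining 28 MB)
P13 (112 MB) → memory block 9 (remaining 16 MB)
P14 (80 MB) → memory block 10 (remaining 48 MB)
P15 (87 MB) → memory block 11 (remaining 41 MB)
11 memory blocks × 128 MB = 1408 MB; used 1107 MB; unused 301 MB.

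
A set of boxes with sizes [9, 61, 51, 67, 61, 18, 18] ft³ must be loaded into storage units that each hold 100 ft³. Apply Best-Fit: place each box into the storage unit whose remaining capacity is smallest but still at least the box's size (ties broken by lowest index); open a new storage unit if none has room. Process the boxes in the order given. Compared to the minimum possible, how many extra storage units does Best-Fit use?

0

Best-Fit: [9,61,18] [51] [67,18] [61] → 4 storage units.
4 boxes exceed 50 ft³ (half the capacity), and no two of those can share a storage unit, so at least 4 storage units are needed.
So 4 is already optimal.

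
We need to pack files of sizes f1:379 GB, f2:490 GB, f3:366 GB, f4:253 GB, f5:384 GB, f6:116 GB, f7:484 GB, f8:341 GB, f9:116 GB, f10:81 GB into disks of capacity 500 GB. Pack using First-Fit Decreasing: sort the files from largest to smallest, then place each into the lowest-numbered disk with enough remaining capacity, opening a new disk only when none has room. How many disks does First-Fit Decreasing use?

7 disks

Sorted descending: 490, 484, 384, 379, 366, 341, 253, 116, 116, 81.
disk 1: place 490 GB, 10 GB left
disk 2: place 484 GB, 16 GB left
disk 3: place 384 GB, 116 GB left
disk 4: place 379 GB, 121 GB left
disk 5: place 366 GB, 134 GB left
disk 6: place 341 GB, 159 GB left
disk 7: place 253 GB, 247 GB left
disk 3: place 116 GB, 0 GB left
disk 4: place 116 GB, 5 GB left
disk 5: place 81 GB, 53 GB left
Final disks: [490] [484] [384,116] [379,116] [366,81] [341] [253].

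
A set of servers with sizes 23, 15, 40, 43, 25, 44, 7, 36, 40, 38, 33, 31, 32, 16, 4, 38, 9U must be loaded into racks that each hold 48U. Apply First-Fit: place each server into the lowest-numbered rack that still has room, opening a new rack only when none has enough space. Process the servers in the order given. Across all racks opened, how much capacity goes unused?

102

Put 23U in rack 1; 25U remain.
Put 15U in rack 1; 10U remain.
Put 40U in rack 2; 8U remain.
Put 43U in rack 3; 5U remain.
Put 25U in rack 4; 23U remain.
Put 44U in rack 5; 4U remain.
Put 7U in rack 1; 3U remain.
Put 36U in rack 6; 12U remain.
Put 40U in rack 7; 8U remain.
Put 38U in rack 8; 10U remain.
Put 33U in rack 9; 15U remain.
Put 31U in rack 10; 17U remain.
Put 32U in rack 11; 16U remain.
Put 16U in rack 4; 7U remain.
Put 4U in rack 2; 4U remain.
Put 38U in rack 12; 10U remain.
Put 9U in rack 6; 3U remain.
12 racks × 48U = 576U; used 474U; unused 102U.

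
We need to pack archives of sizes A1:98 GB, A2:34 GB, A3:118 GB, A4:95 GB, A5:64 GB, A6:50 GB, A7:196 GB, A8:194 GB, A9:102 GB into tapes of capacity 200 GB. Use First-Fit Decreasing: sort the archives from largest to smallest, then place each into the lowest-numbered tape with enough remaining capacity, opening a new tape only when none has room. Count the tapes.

Sorted descending: 196, 194, 118, 102, 98, 95, 64, 50, 34.
tape 1: place 196 GB, 4 GB left
tape 2: place 194 GB, 6 GB left
tape 3: place 118 GB, 82 GB left
tape 4: place 102 GB, 98 GB left
tape 4: place 98 GB, 0 GB left
tape 5: place 95 GB, 105 GB left
tape 3: place 64 GB, 18 GB left
tape 5: place 50 GB, 55 GB left
tape 5: place 34 GB, 21 GB left
Final tapes: [196] [194] [118,64] [102,98] [95,50,34].

5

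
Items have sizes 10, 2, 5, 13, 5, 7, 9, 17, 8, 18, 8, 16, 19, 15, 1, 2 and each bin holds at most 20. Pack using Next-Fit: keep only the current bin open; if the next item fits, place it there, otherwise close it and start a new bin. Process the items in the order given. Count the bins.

10 → bin 1 (remaining 10)
2 → bin 1 (remaining 8)
5 → bin 1 (remaining 3)
13 → bin 2 (remaining 7)
5 → bin 2 (remaining 2)
7 → bin 3 (remaining 13)
9 → bin 3 (remaining 4)
17 → bin 4 (remaining 3)
8 → bin 5 (remaining 12)
18 → bin 6 (remaining 2)
8 → bin 7 (remaining 12)
16 → bin 8 (remaining 4)
19 → bin 9 (remaining 1)
15 → bin 10 (remaining 5)
1 → bin 10 (remaining 4)
2 → bin 10 (remaining 2)

10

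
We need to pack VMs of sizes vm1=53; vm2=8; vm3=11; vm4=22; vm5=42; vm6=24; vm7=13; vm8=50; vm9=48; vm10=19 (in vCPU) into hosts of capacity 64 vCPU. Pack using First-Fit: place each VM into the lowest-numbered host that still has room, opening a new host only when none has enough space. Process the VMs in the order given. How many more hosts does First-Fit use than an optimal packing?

1

First-Fit: [53,8] [11,22,24] [42,13] [50] [48] [19] → 6 hosts.
Total size 290 vCPU; any packing needs at least ⌈290/64⌉ = 5 hosts.
An optimal packing achieves that bound: [53,11] [50,13] [48,8] [42,22] [24,19] → 5 hosts.
Excess: 6 − 5 = 1.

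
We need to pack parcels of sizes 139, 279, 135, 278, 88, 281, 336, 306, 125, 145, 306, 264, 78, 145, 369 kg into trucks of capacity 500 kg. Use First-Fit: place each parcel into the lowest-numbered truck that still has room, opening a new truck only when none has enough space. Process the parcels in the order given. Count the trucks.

truck 1: place 139 kg, 361 kg left
truck 1: place 279 kg, 82 kg left
truck 2: place 135 kg, 365 kg left
truck 2: place 278 kg, 87 kg left
truck 3: place 88 kg, 412 kg left
truck 3: place 281 kg, 131 kg left
truck 4: place 336 kg, 164 kg left
truck 5: place 306 kg, 194 kg left
truck 3: place 125 kg, 6 kg left
truck 4: place 145 kg, 19 kg left
truck 6: place 306 kg, 194 kg left
truck 7: place 264 kg, 236 kg left
truck 1: place 78 kg, 4 kg left
truck 5: place 145 kg, 49 kg left
truck 8: place 369 kg, 131 kg left
Final trucks: [139,279,78] [135,278] [88,281,125] [336,145] [306,145] [306] [264] [369].

8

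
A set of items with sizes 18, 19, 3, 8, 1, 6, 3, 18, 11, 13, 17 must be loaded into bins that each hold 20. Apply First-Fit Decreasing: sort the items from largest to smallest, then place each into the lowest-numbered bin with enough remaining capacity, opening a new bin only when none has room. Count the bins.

7

Sorted descending: 19, 18, 18, 17, 13, 11, 8, 6, 3, 3, 1.
bin 1: place 19, 1 left
bin 2: place 18, 2 left
bin 3: place 18, 2 left
bin 4: place 17, 3 left
bin 5: place 13, 7 left
bin 6: place 11, 9 left
bin 6: place 8, 1 left
bin 5: place 6, 1 left
bin 4: place 3, 0 left
bin 7: place 3, 17 left
bin 1: place 1, 0 left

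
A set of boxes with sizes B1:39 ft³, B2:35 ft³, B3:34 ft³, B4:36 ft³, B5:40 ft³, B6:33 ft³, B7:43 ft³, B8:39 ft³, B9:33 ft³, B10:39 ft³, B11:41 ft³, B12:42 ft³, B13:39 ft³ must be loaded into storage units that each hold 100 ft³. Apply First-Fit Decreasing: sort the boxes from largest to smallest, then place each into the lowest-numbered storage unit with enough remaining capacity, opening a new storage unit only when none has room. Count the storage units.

Sorted descending: 43, 42, 41, 40, 39, 39, 39, 39, 36, 35, 34, 33, 33.
storage unit 1: place 43 ft³, 57 ft³ left
storage unit 1: place 42 ft³, 15 ft³ left
storage unit 2: place 41 ft³, 59 ft³ left
storage unit 2: place 40 ft³, 19 ft³ left
storage unit 3: place 39 ft³, 61 ft³ left
storage unit 3: place 39 ft³, 22 ft³ left
storage unit 4: place 39 ft³, 61 ft³ left
storage unit 4: place 39 ft³, 22 ft³ left
storage unit 5: place 36 ft³, 64 ft³ left
storage unit 5: place 35 ft³, 29 ft³ left
storage unit 6: place 34 ft³, 66 ft³ left
storage unit 6: place 33 ft³, 33 ft³ left
storage unit 6: place 33 ft³, 0 ft³ left
Final storage units: [43,42] [41,40] [39,39] [39,39] [36,35] [34,33,33].

6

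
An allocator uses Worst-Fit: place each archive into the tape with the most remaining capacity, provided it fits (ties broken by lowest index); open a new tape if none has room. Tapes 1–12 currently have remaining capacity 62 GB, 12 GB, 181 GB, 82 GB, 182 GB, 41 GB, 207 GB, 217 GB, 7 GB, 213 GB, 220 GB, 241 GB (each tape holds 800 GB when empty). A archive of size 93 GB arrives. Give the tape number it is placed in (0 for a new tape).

Tapes with room: tape 3 (181 GB), tape 5 (182 GB), tape 7 (207 GB), tape 8 (217 GB), tape 10 (213 GB), tape 11 (220 GB), tape 12 (241 GB).
Most room is tape 12 with 241 GB free.

12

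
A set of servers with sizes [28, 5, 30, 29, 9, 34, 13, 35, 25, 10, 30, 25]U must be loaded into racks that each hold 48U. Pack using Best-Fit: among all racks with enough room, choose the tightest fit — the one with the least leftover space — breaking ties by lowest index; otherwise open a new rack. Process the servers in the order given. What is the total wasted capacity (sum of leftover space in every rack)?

111

28U → rack 1 (remaining 20U)
5U → rack 1 (remaining 15U)
30U → rack 2 (remaining 18U)
29U → rack 3 (remaining 19U)
9U → rack 1 (remaining 6U)
34U → rack 4 (remaining 14U)
13U → rack 4 (remaining 1U)
35U → rack 5 (remaining 13U)
25U → rack 6 (remaining 23U)
10U → rack 5 (remaining 3U)
30U → rack 7 (remaining 18U)
25U → rack 8 (remaining 23U)
8 racks × 48U = 384U; used 273U; unused 111U.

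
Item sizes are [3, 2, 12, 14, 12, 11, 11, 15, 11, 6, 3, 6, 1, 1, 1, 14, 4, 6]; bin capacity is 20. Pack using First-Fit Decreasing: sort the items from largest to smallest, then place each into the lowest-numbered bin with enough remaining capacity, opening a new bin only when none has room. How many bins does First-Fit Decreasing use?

Sorted descending: 15, 14, 14, 12, 12, 11, 11, 11, 6, 6, 6, 4, 3, 3, 2, 1, 1, 1.
bin 1: place 15, 5 left
bin 2: place 14, 6 left
bin 3: place 14, 6 left
bin 4: place 12, 8 left
bin 5: place 12, 8 left
bin 6: place 11, 9 left
bin 7: place 11, 9 left
bin 8: place 11, 9 left
bin 2: place 6, 0 left
bin 3: place 6, 0 left
bin 4: place 6, 2 left
bin 1: place 4, 1 left
bin 5: place 3, 5 left
bin 5: place 3, 2 left
bin 4: place 2, 0 left
bin 1: place 1, 0 left
bin 5: place 1, 1 left
bin 5: place 1, 0 left
Final bins: [15,4,1] [14,6] [14,6] [12,6,2] [12,3,3,1,1] [11] [11] [11].

8 bins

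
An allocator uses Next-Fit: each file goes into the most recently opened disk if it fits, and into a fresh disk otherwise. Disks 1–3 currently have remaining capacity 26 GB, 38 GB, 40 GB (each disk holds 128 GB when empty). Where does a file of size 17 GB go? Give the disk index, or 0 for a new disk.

Next-Fit only looks at disk 3, which has 40 GB free.
17 GB fits there.

3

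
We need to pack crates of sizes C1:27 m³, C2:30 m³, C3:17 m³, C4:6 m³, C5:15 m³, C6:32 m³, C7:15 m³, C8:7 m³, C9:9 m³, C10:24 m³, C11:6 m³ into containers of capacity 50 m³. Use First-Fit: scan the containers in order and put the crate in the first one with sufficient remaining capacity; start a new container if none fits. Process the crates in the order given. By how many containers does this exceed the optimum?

First-Fit: [27,17,6] [30,15] [32,15] [7,9,24,6] → 4 containers.
Total size 188 m³; any packing needs at least ⌈188/50⌉ = 4 containers.
So 4 is already optimal.

0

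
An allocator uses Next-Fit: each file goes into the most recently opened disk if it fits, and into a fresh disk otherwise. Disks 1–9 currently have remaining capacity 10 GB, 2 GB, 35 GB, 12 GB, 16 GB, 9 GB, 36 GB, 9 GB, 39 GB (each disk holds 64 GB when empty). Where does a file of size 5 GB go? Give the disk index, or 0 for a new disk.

9

Next-Fit only looks at disk 9, which has 39 GB free.
5 GB fits there.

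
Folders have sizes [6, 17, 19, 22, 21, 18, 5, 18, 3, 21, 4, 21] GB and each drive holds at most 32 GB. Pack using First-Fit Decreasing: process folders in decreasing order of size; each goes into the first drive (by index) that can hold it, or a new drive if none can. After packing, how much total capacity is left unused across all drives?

Sorted descending: 22, 21, 21, 21, 19, 18, 18, 17, 6, 5, 4, 3.
Put 22 GB in drive 1; 10 GB remain.
Put 21 GB in drive 2; 11 GB remain.
Put 21 GB in drive 3; 11 GB remain.
Put 21 GB in drive 4; 11 GB remain.
Put 19 GB in drive 5; 13 GB remain.
Put 18 GB in drive 6; 14 GB remain.
Put 18 GB in drive 7; 14 GB remain.
Put 17 GB in drive 8; 15 GB remain.
Put 6 GB in drive 1; 4 GB remain.
Put 5 GB in drive 2; 6 GB remain.
Put 4 GB in drive 1; 0 GB remain.
Put 3 GB in drive 2; 3 GB remain.
8 drives × 32 GB = 256 GB; used 175 GB; unused 81 GB.

81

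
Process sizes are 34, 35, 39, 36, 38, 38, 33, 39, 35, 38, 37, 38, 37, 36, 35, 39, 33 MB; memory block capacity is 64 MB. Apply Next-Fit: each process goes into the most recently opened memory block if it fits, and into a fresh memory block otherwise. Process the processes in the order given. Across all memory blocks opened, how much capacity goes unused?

Put 34 MB in memory block 1; 30 MB remain.
Put 35 MB in memory block 2; 29 MB remain.
Put 39 MB in memory block 3; 25 MB remain.
Put 36 MB in memory block 4; 28 MB remain.
Put 38 MB in memory block 5; 26 MB remain.
Put 38 MB in memory block 6; 26 MB remain.
Put 33 MB in memory block 7; 31 MB remain.
Put 39 MB in memory block 8; 25 MB remain.
Put 35 MB in memory block 9; 29 MB remain.
Put 38 MB in memory block 10; 26 MB remain.
Put 37 MB in memory block 11; 27 MB remain.
Put 38 MB in memory block 12; 26 MB remain.
Put 37 MB in memory block 13; 27 MB remain.
Put 36 MB in memory block 14; 28 MB remain.
Put 35 MB in memory block 15; 29 MB remain.
Put 39 MB in memory block 16; 25 MB remain.
Put 33 MB in memory block 17; 31 MB remain.
17 memory blocks × 64 MB = 1088 MB; used 620 MB; unused 468 MB.

468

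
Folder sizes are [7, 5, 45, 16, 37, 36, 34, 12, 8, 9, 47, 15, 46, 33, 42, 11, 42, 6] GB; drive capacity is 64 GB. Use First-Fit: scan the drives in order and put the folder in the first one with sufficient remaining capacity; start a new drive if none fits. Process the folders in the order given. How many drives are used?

9

Put 7 GB in drive 1; 57 GB remain.
Put 5 GB in drive 1; 52 GB remain.
Put 45 GB in drive 1; 7 GB remain.
Put 16 GB in drive 2; 48 GB remain.
Put 37 GB in drive 2; 11 GB remain.
Put 36 GB in drive 3; 28 GB remain.
Put 34 GB in drive 4; 30 GB remain.
Put 12 GB in drive 3; 16 GB remain.
Put 8 GB in drive 2; 3 GB remain.
Put 9 GB in drive 3; 7 GB remain.
Put 47 GB in drive 5; 17 GB remain.
Put 15 GB in drive 4; 15 GB remain.
Put 46 GB in drive 6; 18 GB remain.
Put 33 GB in drive 7; 31 GB remain.
Put 42 GB in drive 8; 22 GB remain.
Put 11 GB in drive 4; 4 GB remain.
Put 42 GB in drive 9; 22 GB remain.
Put 6 GB in drive 1; 1 GB remain.
Final drives: [7,5,45,6] [16,37,8] [36,12,9] [34,15,11] [47] [46] [33] [42] [42].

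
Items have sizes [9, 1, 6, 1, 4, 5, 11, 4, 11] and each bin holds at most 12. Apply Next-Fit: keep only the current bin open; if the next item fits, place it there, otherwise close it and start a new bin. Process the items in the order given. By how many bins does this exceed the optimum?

1

Next-Fit: [9,1] [6,1,4] [5] [11] [4] [11] → 6 bins.
Total size 52; any packing needs at least ⌈52/12⌉ = 5 bins.
An optimal packing achieves that bound: [11,1] [11,1] [9] [6,5] [4,4] → 5 bins.
Excess: 6 − 5 = 1.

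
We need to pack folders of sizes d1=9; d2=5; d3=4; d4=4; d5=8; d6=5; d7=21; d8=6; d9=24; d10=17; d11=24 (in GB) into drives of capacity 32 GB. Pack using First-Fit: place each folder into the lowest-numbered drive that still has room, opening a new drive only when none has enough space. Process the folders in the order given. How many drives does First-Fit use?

5 drives

d1 (9 GB) → drive 1 (remaining 23 GB)
d2 (5 GB) → drive 1 (remaining 18 GB)
d3 (4 GB) → drive 1 (remaining 14 GB)
d4 (4 GB) → drive 1 (remaining 10 GB)
d5 (8 GB) → drive 1 (remaining 2 GB)
d6 (5 GB) → drive 2 (remaining 27 GB)
d7 (21 GB) → drive 2 (remaining 6 GB)
d8 (6 GB) → drive 2 (remaining 0 GB)
d9 (24 GB) → drive 3 (remaining 8 GB)
d10 (17 GB) → drive 4 (remaining 15 GB)
d11 (24 GB) → drive 5 (remaining 8 GB)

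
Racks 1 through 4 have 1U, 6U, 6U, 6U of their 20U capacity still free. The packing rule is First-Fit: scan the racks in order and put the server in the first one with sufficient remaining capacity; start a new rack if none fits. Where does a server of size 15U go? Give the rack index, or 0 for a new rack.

No rack has ≥ 15U free, so a new rack is opened.

0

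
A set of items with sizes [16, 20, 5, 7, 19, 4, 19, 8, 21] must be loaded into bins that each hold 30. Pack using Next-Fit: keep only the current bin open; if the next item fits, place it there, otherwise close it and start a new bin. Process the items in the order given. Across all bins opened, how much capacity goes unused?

Put 16 in bin 1; 14 remain.
Put 20 in bin 2; 10 remain.
Put 5 in bin 2; 5 remain.
Put 7 in bin 3; 23 remain.
Put 19 in bin 3; 4 remain.
Put 4 in bin 3; 0 remain.
Put 19 in bin 4; 11 remain.
Put 8 in bin 4; 3 remain.
Put 21 in bin 5; 9 remain.
5 bins × 30 = 150; used 119; unused 31.

31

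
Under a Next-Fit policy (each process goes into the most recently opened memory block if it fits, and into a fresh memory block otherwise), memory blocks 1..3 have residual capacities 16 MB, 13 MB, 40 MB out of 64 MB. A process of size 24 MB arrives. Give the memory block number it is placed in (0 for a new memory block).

Next-Fit only looks at memory block 3, which has 40 MB free.
24 MB fits there.

3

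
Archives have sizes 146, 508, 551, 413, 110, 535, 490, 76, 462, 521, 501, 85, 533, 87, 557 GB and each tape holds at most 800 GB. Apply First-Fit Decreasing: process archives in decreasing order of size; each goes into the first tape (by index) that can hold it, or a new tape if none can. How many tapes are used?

10 tapes

Sorted descending: 557, 551, 535, 533, 521, 508, 501, 490, 462, 413, 146, 110, 87, 85, 76.
557 GB → tape 1 (remaining 243 GB)
551 GB → tape 2 (remaining 249 GB)
535 GB → tape 3 (remaining 265 GB)
533 GB → tape 4 (remaining 267 GB)
521 GB → tape 5 (remaining 279 GB)
508 GB → tape 6 (remaining 292 GB)
501 GB → tape 7 (remaining 299 GB)
490 GB → tape 8 (remaining 310 GB)
462 GB → tape 9 (remaining 338 GB)
413 GB → tape 10 (remaining 387 GB)
146 GB → tape 1 (remaining 97 GB)
110 GB → tape 2 (remaining 139 GB)
87 GB → tape 1 (remaining 10 GB)
85 GB → tape 2 (remaining 54 GB)
76 GB → tape 3 (remaining 189 GB)
Final tapes: [557,146,87] [551,110,85] [535,76] [533] [521] [508] [501] [490] [462] [413].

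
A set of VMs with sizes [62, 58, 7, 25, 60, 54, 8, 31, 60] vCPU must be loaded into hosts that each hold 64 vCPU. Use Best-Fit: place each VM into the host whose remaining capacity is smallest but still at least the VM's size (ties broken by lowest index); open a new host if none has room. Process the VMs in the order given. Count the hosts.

Put 62 vCPU in host 1; 2 vCPU remain.
Put 58 vCPU in host 2; 6 vCPU remain.
Put 7 vCPU in host 3; 57 vCPU remain.
Put 25 vCPU in host 3; 32 vCPU remain.
Put 60 vCPU in host 4; 4 vCPU remain.
Put 54 vCPU in host 5; 10 vCPU remain.
Put 8 vCPU in host 5; 2 vCPU remain.
Put 31 vCPU in host 3; 1 vCPU remain.
Put 60 vCPU in host 6; 4 vCPU remain.

6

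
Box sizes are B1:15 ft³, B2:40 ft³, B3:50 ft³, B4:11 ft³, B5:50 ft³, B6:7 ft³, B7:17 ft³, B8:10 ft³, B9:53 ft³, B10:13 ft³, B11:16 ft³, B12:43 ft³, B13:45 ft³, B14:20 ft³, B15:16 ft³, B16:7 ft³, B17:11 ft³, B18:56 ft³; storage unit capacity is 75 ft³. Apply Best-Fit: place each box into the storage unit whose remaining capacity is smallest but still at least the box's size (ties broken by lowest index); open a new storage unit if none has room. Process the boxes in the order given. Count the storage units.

7

B1 (15 ft³) → storage unit 1 (remaining 60 ft³)
B2 (40 ft³) → storage unit 1 (remaining 20 ft³)
B3 (50 ft³) → storage unit 2 (remaining 25 ft³)
B4 (11 ft³) → storage unit 1 (remaining 9 ft³)
B5 (50 ft³) → storage unit 3 (remaining 25 ft³)
B6 (7 ft³) → storage unit 1 (remaining 2 ft³)
B7 (17 ft³) → storage unit 2 (remaining 8 ft³)
B8 (10 ft³) → storage unit 3 (remaining 15 ft³)
B9 (53 ft³) → storage unit 4 (remaining 22 ft³)
B10 (13 ft³) → storage unit 3 (remaining 2 ft³)
B11 (16 ft³) → storage unit 4 (remaining 6 ft³)
B12 (43 ft³) → storage unit 5 (remaining 32 ft³)
B13 (45 ft³) → storage unit 6 (remaining 30 ft³)
B14 (20 ft³) → storage unit 6 (remaining 10 ft³)
B15 (16 ft³) → storage unit 5 (remaining 16 ft³)
B16 (7 ft³) → storage unit 2 (remaining 1 ft³)
B17 (11 ft³) → storage unit 5 (remaining 5 ft³)
B18 (56 ft³) → storage unit 7 (remaining 19 ft³)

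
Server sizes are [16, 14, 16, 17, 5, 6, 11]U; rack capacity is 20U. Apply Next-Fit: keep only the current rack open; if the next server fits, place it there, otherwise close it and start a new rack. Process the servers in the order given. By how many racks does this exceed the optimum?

Next-Fit: [16] [14] [16] [17] [5,6] [11] → 6 racks.
Total size 85U; any packing needs at least ⌈85/20⌉ = 5 racks.
An optimal packing achieves that bound: [17] [16] [16] [14,6] [11,5] → 5 racks.
Excess: 6 − 5 = 1.

1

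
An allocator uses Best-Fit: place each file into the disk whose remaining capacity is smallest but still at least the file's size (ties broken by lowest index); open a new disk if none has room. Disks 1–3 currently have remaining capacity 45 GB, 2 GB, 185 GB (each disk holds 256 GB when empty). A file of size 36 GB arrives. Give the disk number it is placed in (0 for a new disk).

1

Disks with room: disk 1 (45 GB), disk 3 (185 GB).
Tightest fit is disk 1 with 45 GB free.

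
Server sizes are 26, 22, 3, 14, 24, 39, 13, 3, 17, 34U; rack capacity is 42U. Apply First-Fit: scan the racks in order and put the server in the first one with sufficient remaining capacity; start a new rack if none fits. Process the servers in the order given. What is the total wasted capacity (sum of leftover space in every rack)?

rack 1: place 26U, 16U left
rack 2: place 22U, 20U left
rack 1: place 3U, 13U left
rack 2: place 14U, 6U left
rack 3: place 24U, 18U left
rack 4: place 39U, 3U left
rack 1: place 13U, 0U left
rack 2: place 3U, 3U left
rack 3: place 17U, 1U left
rack 5: place 34U, 8U left
5 racks × 42U = 210U; used 195U; unused 15U.

15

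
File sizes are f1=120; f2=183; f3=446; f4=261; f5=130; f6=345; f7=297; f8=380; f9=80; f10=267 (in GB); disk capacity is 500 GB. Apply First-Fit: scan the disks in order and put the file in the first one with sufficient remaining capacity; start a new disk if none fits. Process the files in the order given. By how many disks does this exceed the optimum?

First-Fit: [120,183,130] [446] [261,80] [345] [297] [380] [267] → 7 disks.
Total size 2509 GB; any packing needs at least ⌈2509/500⌉ = 6 disks.
An optimal packing achieves that bound: [446] [380,120] [345,130] [297,183] [267,80] [261] → 6 disks.
Excess: 7 − 6 = 1.

1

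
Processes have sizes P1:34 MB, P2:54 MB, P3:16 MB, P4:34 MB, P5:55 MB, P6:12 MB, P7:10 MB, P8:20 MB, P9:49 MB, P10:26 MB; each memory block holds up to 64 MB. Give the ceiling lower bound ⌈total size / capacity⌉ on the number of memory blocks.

Total size = 34 + 54 + 16 + 34 + 55 + 12 + 10 + 20 + 49 + 26 = 310 MB.
⌈310 / 64⌉ = 5.

5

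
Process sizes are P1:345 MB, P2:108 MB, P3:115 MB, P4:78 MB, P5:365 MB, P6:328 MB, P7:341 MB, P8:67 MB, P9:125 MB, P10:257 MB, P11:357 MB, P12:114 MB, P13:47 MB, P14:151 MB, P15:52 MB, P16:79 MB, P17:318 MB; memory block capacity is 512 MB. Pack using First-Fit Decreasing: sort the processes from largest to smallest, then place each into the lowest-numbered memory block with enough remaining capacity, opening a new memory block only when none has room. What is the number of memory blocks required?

7

Sorted descending: 365, 357, 345, 341, 328, 318, 257, 151, 125, 115, 114, 108, 79, 78, 67, 52, 47.
memory block 1: place 365 MB, 147 MB left
memory block 2: place 357 MB, 155 MB left
memory block 3: place 345 MB, 167 MB left
memory block 4: place 341 MB, 171 MB left
memory block 5: place 328 MB, 184 MB left
memory block 6: place 318 MB, 194 MB left
memory block 7: place 257 MB, 255 MB left
memory block 2: place 151 MB, 4 MB left
memory block 1: place 125 MB, 22 MB left
memory block 3: place 115 MB, 52 MB left
memory block 4: place 114 MB, 57 MB left
memory block 5: place 108 MB, 76 MB left
memory block 6: place 79 MB, 115 MB left
memory block 6: place 78 MB, 37 MB left
memory block 5: place 67 MB, 9 MB left
memory block 3: place 52 MB, 0 MB left
memory block 4: place 47 MB, 10 MB left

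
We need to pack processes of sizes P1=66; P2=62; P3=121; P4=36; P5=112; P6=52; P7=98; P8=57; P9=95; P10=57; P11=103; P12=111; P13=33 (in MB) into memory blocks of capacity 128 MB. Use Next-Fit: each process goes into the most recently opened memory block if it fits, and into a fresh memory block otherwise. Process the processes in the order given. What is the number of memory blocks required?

12 memory blocks

P1 (66 MB) → memory block 1 (remaining 62 MB)
P2 (62 MB) → memory block 1 (remaining 0 MB)
P3 (121 MB) → memory block 2 (remaining 7 MB)
P4 (36 MB) → memory block 3 (remaining 92 MB)
P5 (112 MB) → memory block 4 (remaining 16 MB)
P6 (52 MB) → memory block 5 (remaining 76 MB)
P7 (98 MB) → memory block 6 (remaining 30 MB)
P8 (57 MB) → memory block 7 (remaining 71 MB)
P9 (95 MB) → memory block 8 (remaining 33 MB)
P10 (57 MB) → memory block 9 (remaining 71 MB)
P11 (103 MB) → memory block 10 (remaining 25 MB)
P12 (111 MB) → memory block 11 (remaining 17 MB)
P13 (33 MB) → memory block 12 (remaining 95 MB)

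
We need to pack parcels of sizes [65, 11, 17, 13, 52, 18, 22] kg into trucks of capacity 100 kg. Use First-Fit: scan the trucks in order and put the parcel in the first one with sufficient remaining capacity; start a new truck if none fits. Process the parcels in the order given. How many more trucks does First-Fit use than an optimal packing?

First-Fit: [65,11,17] [13,52,18] [22] → 3 trucks.
Total size 198 kg; any packing needs at least ⌈198/100⌉ = 2 trucks.
An optimal packing achieves that bound: [65,22,13] [52,18,17,11] → 2 trucks.
Excess: 3 − 2 = 1.

1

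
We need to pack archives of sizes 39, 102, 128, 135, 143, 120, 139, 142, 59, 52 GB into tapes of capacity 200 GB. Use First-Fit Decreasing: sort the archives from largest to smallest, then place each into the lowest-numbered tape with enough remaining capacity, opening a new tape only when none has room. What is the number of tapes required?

7

Sorted descending: 143, 142, 139, 135, 128, 120, 102, 59, 52, 39.
Put 143 GB in tape 1; 57 GB remain.
Put 142 GB in tape 2; 58 GB remain.
Put 139 GB in tape 3; 61 GB remain.
Put 135 GB in tape 4; 65 GB remain.
Put 128 GB in tape 5; 72 GB remain.
Put 120 GB in tape 6; 80 GB remain.
Put 102 GB in tape 7; 98 GB remain.
Put 59 GB in tape 3; 2 GB remain.
Put 52 GB in tape 1; 5 GB remain.
Put 39 GB in tape 2; 19 GB remain.
Final tapes: [143,52] [142,39] [139,59] [135] [128] [120] [102].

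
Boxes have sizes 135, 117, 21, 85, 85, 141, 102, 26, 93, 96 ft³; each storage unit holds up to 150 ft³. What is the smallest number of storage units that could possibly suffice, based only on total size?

Total size = 135 + 117 + 21 + 85 + 85 + 141 + 102 + 26 + 93 + 96 = 901 ft³.
⌈901 / 150⌉ = 7.

7 storage units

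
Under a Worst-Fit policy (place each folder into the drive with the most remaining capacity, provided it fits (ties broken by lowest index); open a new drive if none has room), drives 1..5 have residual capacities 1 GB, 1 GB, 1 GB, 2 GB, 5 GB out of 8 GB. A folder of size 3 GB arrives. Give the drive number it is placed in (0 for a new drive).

5

Drives with room: drive 5 (5 GB).
Most room is drive 5 with 5 GB free.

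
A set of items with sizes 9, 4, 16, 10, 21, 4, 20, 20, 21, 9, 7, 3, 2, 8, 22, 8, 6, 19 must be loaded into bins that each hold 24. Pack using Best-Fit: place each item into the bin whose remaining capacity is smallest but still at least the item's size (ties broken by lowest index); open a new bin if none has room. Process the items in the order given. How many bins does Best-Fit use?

9 → bin 1 (remaining 15)
4 → bin 1 (remaining 11)
16 → bin 2 (remaining 8)
10 → bin 1 (remaining 1)
21 → bin 3 (remaining 3)
4 → bin 2 (remaining 4)
20 → bin 4 (remaining 4)
20 → bin 5 (remaining 4)
21 → bin 6 (remaining 3)
9 → bin 7 (remaining 15)
7 → bin 7 (remaining 8)
3 → bin 3 (remaining 0)
2 → bin 6 (remaining 1)
8 → bin 7 (remaining 0)
22 → bin 8 (remaining 2)
8 → bin 9 (remaining 16)
6 → bin 9 (remaining 10)
19 → bin 10 (remaining 5)
Final bins: [9,4,10] [16,4] [21,3] [20] [20] [21,2] [9,7,8] [22] [8,6] [19].

10 bins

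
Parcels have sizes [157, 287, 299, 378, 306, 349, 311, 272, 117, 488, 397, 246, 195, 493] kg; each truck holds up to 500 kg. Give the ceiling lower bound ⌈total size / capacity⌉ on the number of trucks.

9

Total size = 157 + 287 + 299 + 378 + 306 + 349 + 311 + 272 + 117 + 488 + 397 + 246 + 195 + 493 = 4295 kg.
⌈4295 / 500⌉ = 9.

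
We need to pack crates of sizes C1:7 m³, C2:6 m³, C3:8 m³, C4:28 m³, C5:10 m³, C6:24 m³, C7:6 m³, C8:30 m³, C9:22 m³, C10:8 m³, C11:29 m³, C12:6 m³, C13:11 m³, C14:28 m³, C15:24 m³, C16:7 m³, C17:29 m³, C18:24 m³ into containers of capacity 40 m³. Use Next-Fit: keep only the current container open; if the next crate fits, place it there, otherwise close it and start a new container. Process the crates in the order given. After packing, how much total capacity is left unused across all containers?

Put C1 (7 m³) in container 1; 33 m³ remain.
Put C2 (6 m³) in container 1; 27 m³ remain.
Put C3 (8 m³) in container 1; 19 m³ remain.
Put C4 (28 m³) in container 2; 12 m³ remain.
Put C5 (10 m³) in container 2; 2 m³ remain.
Put C6 (24 m³) in container 3; 16 m³ remain.
Put C7 (6 m³) in container 3; 10 m³ remain.
Put C8 (30 m³) in container 4; 10 m³ remain.
Put C9 (22 m³) in container 5; 18 m³ remain.
Put C10 (8 m³) in container 5; 10 m³ remain.
Put C11 (29 m³) in container 6; 11 m³ remain.
Put C12 (6 m³) in container 6; 5 m³ remain.
Put C13 (11 m³) in container 7; 29 m³ remain.
Put C14 (28 m³) in container 7; 1 m³ remain.
Put C15 (24 m³) in container 8; 16 m³ remain.
Put C16 (7 m³) in container 8; 9 m³ remain.
Put C17 (29 m³) in container 9; 11 m³ remain.
Put C18 (24 m³) in container 10; 16 m³ remain.
10 containers × 40 m³ = 400 m³; used 307 m³; unused 93 m³.

93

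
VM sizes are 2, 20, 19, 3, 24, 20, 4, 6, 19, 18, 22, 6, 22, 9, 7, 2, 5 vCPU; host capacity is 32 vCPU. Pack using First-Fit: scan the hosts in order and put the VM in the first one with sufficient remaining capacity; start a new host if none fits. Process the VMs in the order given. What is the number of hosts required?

8 hosts

host 1: place 2 vCPU, 30 vCPU left
host 1: place 20 vCPU, 10 vCPU left
host 2: place 19 vCPU, 13 vCPU left
host 1: place 3 vCPU, 7 vCPU left
host 3: place 24 vCPU, 8 vCPU left
host 4: place 20 vCPU, 12 vCPU left
host 1: place 4 vCPU, 3 vCPU left
host 2: place 6 vCPU, 7 vCPU left
host 5: place 19 vCPU, 13 vCPU left
host 6: place 18 vCPU, 14 vCPU left
host 7: place 22 vCPU, 10 vCPU left
host 2: place 6 vCPU, 1 vCPU left
host 8: place 22 vCPU, 10 vCPU left
host 4: place 9 vCPU, 3 vCPU left
host 3: place 7 vCPU, 1 vCPU left
host 1: place 2 vCPU, 1 vCPU left
host 5: place 5 vCPU, 8 vCPU left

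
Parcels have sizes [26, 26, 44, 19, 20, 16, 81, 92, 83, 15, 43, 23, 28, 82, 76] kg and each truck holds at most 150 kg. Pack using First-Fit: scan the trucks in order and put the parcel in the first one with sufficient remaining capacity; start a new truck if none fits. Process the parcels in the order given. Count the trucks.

truck 1: place 26 kg, 124 kg left
truck 1: place 26 kg, 98 kg left
truck 1: place 44 kg, 54 kg left
truck 1: place 19 kg, 35 kg left
truck 1: place 20 kg, 15 kg left
truck 2: place 16 kg, 134 kg left
truck 2: place 81 kg, 53 kg left
truck 3: place 92 kg, 58 kg left
truck 4: place 83 kg, 67 kg left
truck 1: place 15 kg, 0 kg left
truck 2: place 43 kg, 10 kg left
truck 3: place 23 kg, 35 kg left
truck 3: place 28 kg, 7 kg left
truck 5: place 82 kg, 68 kg left
truck 6: place 76 kg, 74 kg left
Final trucks: [26,26,44,19,20,15] [16,81,43] [92,23,28] [83] [82] [76].

6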